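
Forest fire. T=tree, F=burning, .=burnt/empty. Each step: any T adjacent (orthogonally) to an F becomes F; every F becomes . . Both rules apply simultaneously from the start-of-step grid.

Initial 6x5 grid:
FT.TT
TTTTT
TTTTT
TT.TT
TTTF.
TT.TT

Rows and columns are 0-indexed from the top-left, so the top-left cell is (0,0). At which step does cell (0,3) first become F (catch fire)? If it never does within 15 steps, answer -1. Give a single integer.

Step 1: cell (0,3)='T' (+5 fires, +2 burnt)
Step 2: cell (0,3)='T' (+6 fires, +5 burnt)
Step 3: cell (0,3)='T' (+9 fires, +6 burnt)
Step 4: cell (0,3)='F' (+3 fires, +9 burnt)
  -> target ignites at step 4
Step 5: cell (0,3)='.' (+1 fires, +3 burnt)
Step 6: cell (0,3)='.' (+0 fires, +1 burnt)
  fire out at step 6

4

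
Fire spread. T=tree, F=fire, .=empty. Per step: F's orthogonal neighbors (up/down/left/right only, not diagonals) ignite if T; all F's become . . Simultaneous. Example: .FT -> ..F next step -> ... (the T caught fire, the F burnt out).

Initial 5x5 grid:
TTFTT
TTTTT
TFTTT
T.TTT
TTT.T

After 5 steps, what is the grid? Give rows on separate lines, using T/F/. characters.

Step 1: 6 trees catch fire, 2 burn out
  TF.FT
  TFFTT
  F.FTT
  T.TTT
  TTT.T
Step 2: 7 trees catch fire, 6 burn out
  F...F
  F..FT
  ...FT
  F.FTT
  TTT.T
Step 3: 5 trees catch fire, 7 burn out
  .....
  ....F
  ....F
  ...FT
  FTF.T
Step 4: 2 trees catch fire, 5 burn out
  .....
  .....
  .....
  ....F
  .F..T
Step 5: 1 trees catch fire, 2 burn out
  .....
  .....
  .....
  .....
  ....F

.....
.....
.....
.....
....F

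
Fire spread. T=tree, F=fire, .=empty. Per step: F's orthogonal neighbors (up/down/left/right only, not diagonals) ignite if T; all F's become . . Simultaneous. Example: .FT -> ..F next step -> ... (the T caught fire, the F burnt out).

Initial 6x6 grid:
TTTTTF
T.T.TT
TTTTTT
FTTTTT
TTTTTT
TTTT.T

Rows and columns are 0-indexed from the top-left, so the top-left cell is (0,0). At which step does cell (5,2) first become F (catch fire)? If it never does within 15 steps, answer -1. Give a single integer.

Step 1: cell (5,2)='T' (+5 fires, +2 burnt)
Step 2: cell (5,2)='T' (+8 fires, +5 burnt)
Step 3: cell (5,2)='T' (+8 fires, +8 burnt)
Step 4: cell (5,2)='F' (+7 fires, +8 burnt)
  -> target ignites at step 4
Step 5: cell (5,2)='.' (+3 fires, +7 burnt)
Step 6: cell (5,2)='.' (+0 fires, +3 burnt)
  fire out at step 6

4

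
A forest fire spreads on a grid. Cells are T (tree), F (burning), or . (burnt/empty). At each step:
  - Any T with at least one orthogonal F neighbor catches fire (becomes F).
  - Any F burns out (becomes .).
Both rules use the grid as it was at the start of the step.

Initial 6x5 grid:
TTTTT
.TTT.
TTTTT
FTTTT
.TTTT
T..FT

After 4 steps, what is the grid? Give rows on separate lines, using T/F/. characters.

Step 1: 4 trees catch fire, 2 burn out
  TTTTT
  .TTT.
  FTTTT
  .FTTT
  .TTFT
  T...F
Step 2: 6 trees catch fire, 4 burn out
  TTTTT
  .TTT.
  .FTTT
  ..FFT
  .FF.F
  T....
Step 3: 4 trees catch fire, 6 burn out
  TTTTT
  .FTT.
  ..FFT
  ....F
  .....
  T....
Step 4: 4 trees catch fire, 4 burn out
  TFTTT
  ..FF.
  ....F
  .....
  .....
  T....

TFTTT
..FF.
....F
.....
.....
T....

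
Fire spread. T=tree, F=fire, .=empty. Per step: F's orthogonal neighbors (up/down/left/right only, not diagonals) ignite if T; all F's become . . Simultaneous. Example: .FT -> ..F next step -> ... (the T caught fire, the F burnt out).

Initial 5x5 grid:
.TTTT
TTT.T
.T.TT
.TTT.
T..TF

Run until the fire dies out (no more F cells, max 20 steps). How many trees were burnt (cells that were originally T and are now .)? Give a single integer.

Answer: 15

Derivation:
Step 1: +1 fires, +1 burnt (F count now 1)
Step 2: +1 fires, +1 burnt (F count now 1)
Step 3: +2 fires, +1 burnt (F count now 2)
Step 4: +2 fires, +2 burnt (F count now 2)
Step 5: +2 fires, +2 burnt (F count now 2)
Step 6: +2 fires, +2 burnt (F count now 2)
Step 7: +4 fires, +2 burnt (F count now 4)
Step 8: +1 fires, +4 burnt (F count now 1)
Step 9: +0 fires, +1 burnt (F count now 0)
Fire out after step 9
Initially T: 16, now '.': 24
Total burnt (originally-T cells now '.'): 15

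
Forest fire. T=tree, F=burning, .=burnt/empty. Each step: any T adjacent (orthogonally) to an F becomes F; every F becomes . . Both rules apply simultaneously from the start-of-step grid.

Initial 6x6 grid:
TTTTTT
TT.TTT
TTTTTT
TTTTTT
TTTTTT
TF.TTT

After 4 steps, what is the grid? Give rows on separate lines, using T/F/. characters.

Step 1: 2 trees catch fire, 1 burn out
  TTTTTT
  TT.TTT
  TTTTTT
  TTTTTT
  TFTTTT
  F..TTT
Step 2: 3 trees catch fire, 2 burn out
  TTTTTT
  TT.TTT
  TTTTTT
  TFTTTT
  F.FTTT
  ...TTT
Step 3: 4 trees catch fire, 3 burn out
  TTTTTT
  TT.TTT
  TFTTTT
  F.FTTT
  ...FTT
  ...TTT
Step 4: 6 trees catch fire, 4 burn out
  TTTTTT
  TF.TTT
  F.FTTT
  ...FTT
  ....FT
  ...FTT

TTTTTT
TF.TTT
F.FTTT
...FTT
....FT
...FTT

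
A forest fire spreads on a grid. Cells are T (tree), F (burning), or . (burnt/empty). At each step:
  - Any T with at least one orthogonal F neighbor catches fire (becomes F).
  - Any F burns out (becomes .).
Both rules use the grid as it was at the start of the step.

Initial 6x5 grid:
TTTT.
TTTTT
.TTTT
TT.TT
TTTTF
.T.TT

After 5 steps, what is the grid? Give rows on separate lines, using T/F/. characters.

Step 1: 3 trees catch fire, 1 burn out
  TTTT.
  TTTTT
  .TTTT
  TT.TF
  TTTF.
  .T.TF
Step 2: 4 trees catch fire, 3 burn out
  TTTT.
  TTTTT
  .TTTF
  TT.F.
  TTF..
  .T.F.
Step 3: 3 trees catch fire, 4 burn out
  TTTT.
  TTTTF
  .TTF.
  TT...
  TF...
  .T...
Step 4: 5 trees catch fire, 3 burn out
  TTTT.
  TTTF.
  .TF..
  TF...
  F....
  .F...
Step 5: 4 trees catch fire, 5 burn out
  TTTF.
  TTF..
  .F...
  F....
  .....
  .....

TTTF.
TTF..
.F...
F....
.....
.....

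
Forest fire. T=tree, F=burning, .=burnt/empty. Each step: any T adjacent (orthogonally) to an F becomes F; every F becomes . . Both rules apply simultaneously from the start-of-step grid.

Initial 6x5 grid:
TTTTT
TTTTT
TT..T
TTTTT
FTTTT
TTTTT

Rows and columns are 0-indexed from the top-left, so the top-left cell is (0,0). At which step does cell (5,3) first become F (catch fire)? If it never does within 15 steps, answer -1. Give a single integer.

Step 1: cell (5,3)='T' (+3 fires, +1 burnt)
Step 2: cell (5,3)='T' (+4 fires, +3 burnt)
Step 3: cell (5,3)='T' (+5 fires, +4 burnt)
Step 4: cell (5,3)='F' (+5 fires, +5 burnt)
  -> target ignites at step 4
Step 5: cell (5,3)='.' (+4 fires, +5 burnt)
Step 6: cell (5,3)='.' (+3 fires, +4 burnt)
Step 7: cell (5,3)='.' (+2 fires, +3 burnt)
Step 8: cell (5,3)='.' (+1 fires, +2 burnt)
Step 9: cell (5,3)='.' (+0 fires, +1 burnt)
  fire out at step 9

4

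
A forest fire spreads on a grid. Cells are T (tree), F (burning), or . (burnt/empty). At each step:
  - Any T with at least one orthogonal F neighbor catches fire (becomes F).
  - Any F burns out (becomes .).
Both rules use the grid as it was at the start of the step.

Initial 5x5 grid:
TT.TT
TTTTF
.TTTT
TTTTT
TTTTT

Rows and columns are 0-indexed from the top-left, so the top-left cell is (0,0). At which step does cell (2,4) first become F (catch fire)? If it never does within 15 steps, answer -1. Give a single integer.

Step 1: cell (2,4)='F' (+3 fires, +1 burnt)
  -> target ignites at step 1
Step 2: cell (2,4)='.' (+4 fires, +3 burnt)
Step 3: cell (2,4)='.' (+4 fires, +4 burnt)
Step 4: cell (2,4)='.' (+5 fires, +4 burnt)
Step 5: cell (2,4)='.' (+3 fires, +5 burnt)
Step 6: cell (2,4)='.' (+2 fires, +3 burnt)
Step 7: cell (2,4)='.' (+1 fires, +2 burnt)
Step 8: cell (2,4)='.' (+0 fires, +1 burnt)
  fire out at step 8

1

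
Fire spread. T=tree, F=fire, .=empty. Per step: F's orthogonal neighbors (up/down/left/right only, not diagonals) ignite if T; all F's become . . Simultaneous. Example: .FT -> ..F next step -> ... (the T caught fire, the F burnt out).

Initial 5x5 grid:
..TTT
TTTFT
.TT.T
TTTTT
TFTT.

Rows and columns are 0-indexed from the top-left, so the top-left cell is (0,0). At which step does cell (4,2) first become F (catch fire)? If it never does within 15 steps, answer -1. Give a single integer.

Step 1: cell (4,2)='F' (+6 fires, +2 burnt)
  -> target ignites at step 1
Step 2: cell (4,2)='.' (+9 fires, +6 burnt)
Step 3: cell (4,2)='.' (+3 fires, +9 burnt)
Step 4: cell (4,2)='.' (+0 fires, +3 burnt)
  fire out at step 4

1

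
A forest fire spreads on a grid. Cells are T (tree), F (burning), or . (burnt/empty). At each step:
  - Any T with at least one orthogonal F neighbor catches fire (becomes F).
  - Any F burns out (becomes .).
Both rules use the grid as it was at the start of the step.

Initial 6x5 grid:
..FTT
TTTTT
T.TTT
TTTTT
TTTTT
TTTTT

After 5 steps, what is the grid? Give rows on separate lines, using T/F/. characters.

Step 1: 2 trees catch fire, 1 burn out
  ...FT
  TTFTT
  T.TTT
  TTTTT
  TTTTT
  TTTTT
Step 2: 4 trees catch fire, 2 burn out
  ....F
  TF.FT
  T.FTT
  TTTTT
  TTTTT
  TTTTT
Step 3: 4 trees catch fire, 4 burn out
  .....
  F...F
  T..FT
  TTFTT
  TTTTT
  TTTTT
Step 4: 5 trees catch fire, 4 burn out
  .....
  .....
  F...F
  TF.FT
  TTFTT
  TTTTT
Step 5: 5 trees catch fire, 5 burn out
  .....
  .....
  .....
  F...F
  TF.FT
  TTFTT

.....
.....
.....
F...F
TF.FT
TTFTT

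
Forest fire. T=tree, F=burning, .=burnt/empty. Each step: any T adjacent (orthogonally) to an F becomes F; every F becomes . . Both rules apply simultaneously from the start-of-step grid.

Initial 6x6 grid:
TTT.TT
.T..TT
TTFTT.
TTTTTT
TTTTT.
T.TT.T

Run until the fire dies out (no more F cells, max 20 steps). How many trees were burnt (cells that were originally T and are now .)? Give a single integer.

Answer: 26

Derivation:
Step 1: +3 fires, +1 burnt (F count now 3)
Step 2: +6 fires, +3 burnt (F count now 6)
Step 3: +7 fires, +6 burnt (F count now 7)
Step 4: +8 fires, +7 burnt (F count now 8)
Step 5: +2 fires, +8 burnt (F count now 2)
Step 6: +0 fires, +2 burnt (F count now 0)
Fire out after step 6
Initially T: 27, now '.': 35
Total burnt (originally-T cells now '.'): 26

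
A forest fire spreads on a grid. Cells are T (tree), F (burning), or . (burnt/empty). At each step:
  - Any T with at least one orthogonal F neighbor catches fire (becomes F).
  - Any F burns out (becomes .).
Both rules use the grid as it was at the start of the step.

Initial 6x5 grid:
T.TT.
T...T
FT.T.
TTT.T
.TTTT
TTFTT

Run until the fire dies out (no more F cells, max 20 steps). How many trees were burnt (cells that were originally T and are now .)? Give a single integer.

Step 1: +6 fires, +2 burnt (F count now 6)
Step 2: +7 fires, +6 burnt (F count now 7)
Step 3: +1 fires, +7 burnt (F count now 1)
Step 4: +1 fires, +1 burnt (F count now 1)
Step 5: +0 fires, +1 burnt (F count now 0)
Fire out after step 5
Initially T: 19, now '.': 26
Total burnt (originally-T cells now '.'): 15

Answer: 15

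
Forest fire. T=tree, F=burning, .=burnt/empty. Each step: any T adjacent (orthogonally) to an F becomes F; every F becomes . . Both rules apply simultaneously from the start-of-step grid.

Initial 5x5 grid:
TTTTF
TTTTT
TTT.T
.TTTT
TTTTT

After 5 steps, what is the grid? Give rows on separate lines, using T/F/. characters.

Step 1: 2 trees catch fire, 1 burn out
  TTTF.
  TTTTF
  TTT.T
  .TTTT
  TTTTT
Step 2: 3 trees catch fire, 2 burn out
  TTF..
  TTTF.
  TTT.F
  .TTTT
  TTTTT
Step 3: 3 trees catch fire, 3 burn out
  TF...
  TTF..
  TTT..
  .TTTF
  TTTTT
Step 4: 5 trees catch fire, 3 burn out
  F....
  TF...
  TTF..
  .TTF.
  TTTTF
Step 5: 4 trees catch fire, 5 burn out
  .....
  F....
  TF...
  .TF..
  TTTF.

.....
F....
TF...
.TF..
TTTF.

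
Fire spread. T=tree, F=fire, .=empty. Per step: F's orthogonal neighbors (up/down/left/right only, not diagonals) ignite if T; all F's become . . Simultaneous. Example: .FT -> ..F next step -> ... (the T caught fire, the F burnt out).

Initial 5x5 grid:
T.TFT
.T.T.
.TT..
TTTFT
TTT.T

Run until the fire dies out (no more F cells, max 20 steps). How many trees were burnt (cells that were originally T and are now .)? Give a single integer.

Answer: 14

Derivation:
Step 1: +5 fires, +2 burnt (F count now 5)
Step 2: +4 fires, +5 burnt (F count now 4)
Step 3: +3 fires, +4 burnt (F count now 3)
Step 4: +2 fires, +3 burnt (F count now 2)
Step 5: +0 fires, +2 burnt (F count now 0)
Fire out after step 5
Initially T: 15, now '.': 24
Total burnt (originally-T cells now '.'): 14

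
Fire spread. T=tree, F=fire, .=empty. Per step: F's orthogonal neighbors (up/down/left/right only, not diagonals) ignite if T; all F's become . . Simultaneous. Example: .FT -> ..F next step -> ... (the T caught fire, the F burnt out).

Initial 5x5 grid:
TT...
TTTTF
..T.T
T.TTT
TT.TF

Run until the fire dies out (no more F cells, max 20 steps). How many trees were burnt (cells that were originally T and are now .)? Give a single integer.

Answer: 12

Derivation:
Step 1: +4 fires, +2 burnt (F count now 4)
Step 2: +2 fires, +4 burnt (F count now 2)
Step 3: +3 fires, +2 burnt (F count now 3)
Step 4: +2 fires, +3 burnt (F count now 2)
Step 5: +1 fires, +2 burnt (F count now 1)
Step 6: +0 fires, +1 burnt (F count now 0)
Fire out after step 6
Initially T: 15, now '.': 22
Total burnt (originally-T cells now '.'): 12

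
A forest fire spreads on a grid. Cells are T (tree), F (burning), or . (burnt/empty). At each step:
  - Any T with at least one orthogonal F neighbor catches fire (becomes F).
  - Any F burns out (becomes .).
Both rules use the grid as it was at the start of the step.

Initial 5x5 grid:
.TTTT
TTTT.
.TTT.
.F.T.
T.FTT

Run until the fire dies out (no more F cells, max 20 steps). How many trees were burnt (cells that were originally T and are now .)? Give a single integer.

Answer: 14

Derivation:
Step 1: +2 fires, +2 burnt (F count now 2)
Step 2: +4 fires, +2 burnt (F count now 4)
Step 3: +4 fires, +4 burnt (F count now 4)
Step 4: +2 fires, +4 burnt (F count now 2)
Step 5: +1 fires, +2 burnt (F count now 1)
Step 6: +1 fires, +1 burnt (F count now 1)
Step 7: +0 fires, +1 burnt (F count now 0)
Fire out after step 7
Initially T: 15, now '.': 24
Total burnt (originally-T cells now '.'): 14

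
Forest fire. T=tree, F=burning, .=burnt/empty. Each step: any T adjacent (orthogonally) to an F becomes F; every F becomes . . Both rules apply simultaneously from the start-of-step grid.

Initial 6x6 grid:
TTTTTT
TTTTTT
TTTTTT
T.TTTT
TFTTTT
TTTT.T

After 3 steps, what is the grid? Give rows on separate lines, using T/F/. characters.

Step 1: 3 trees catch fire, 1 burn out
  TTTTTT
  TTTTTT
  TTTTTT
  T.TTTT
  F.FTTT
  TFTT.T
Step 2: 5 trees catch fire, 3 burn out
  TTTTTT
  TTTTTT
  TTTTTT
  F.FTTT
  ...FTT
  F.FT.T
Step 3: 5 trees catch fire, 5 burn out
  TTTTTT
  TTTTTT
  FTFTTT
  ...FTT
  ....FT
  ...F.T

TTTTTT
TTTTTT
FTFTTT
...FTT
....FT
...F.T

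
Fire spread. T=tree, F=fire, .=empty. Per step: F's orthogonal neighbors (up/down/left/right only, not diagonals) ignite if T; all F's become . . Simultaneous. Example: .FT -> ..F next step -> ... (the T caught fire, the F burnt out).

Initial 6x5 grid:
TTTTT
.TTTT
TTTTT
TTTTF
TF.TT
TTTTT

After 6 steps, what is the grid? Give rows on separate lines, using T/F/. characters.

Step 1: 6 trees catch fire, 2 burn out
  TTTTT
  .TTTT
  TTTTF
  TFTF.
  F..TF
  TFTTT
Step 2: 9 trees catch fire, 6 burn out
  TTTTT
  .TTTF
  TFTF.
  F.F..
  ...F.
  F.FTF
Step 3: 6 trees catch fire, 9 burn out
  TTTTF
  .FTF.
  F.F..
  .....
  .....
  ...F.
Step 4: 3 trees catch fire, 6 burn out
  TFTF.
  ..F..
  .....
  .....
  .....
  .....
Step 5: 2 trees catch fire, 3 burn out
  F.F..
  .....
  .....
  .....
  .....
  .....
Step 6: 0 trees catch fire, 2 burn out
  .....
  .....
  .....
  .....
  .....
  .....

.....
.....
.....
.....
.....
.....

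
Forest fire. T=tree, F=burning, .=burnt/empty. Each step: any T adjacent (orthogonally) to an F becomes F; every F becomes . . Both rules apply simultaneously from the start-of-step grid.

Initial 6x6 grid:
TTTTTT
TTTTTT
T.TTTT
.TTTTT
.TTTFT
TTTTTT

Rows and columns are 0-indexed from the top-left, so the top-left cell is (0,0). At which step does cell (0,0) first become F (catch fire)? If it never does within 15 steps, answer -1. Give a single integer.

Step 1: cell (0,0)='T' (+4 fires, +1 burnt)
Step 2: cell (0,0)='T' (+6 fires, +4 burnt)
Step 3: cell (0,0)='T' (+6 fires, +6 burnt)
Step 4: cell (0,0)='T' (+6 fires, +6 burnt)
Step 5: cell (0,0)='T' (+4 fires, +6 burnt)
Step 6: cell (0,0)='T' (+2 fires, +4 burnt)
Step 7: cell (0,0)='T' (+2 fires, +2 burnt)
Step 8: cell (0,0)='F' (+2 fires, +2 burnt)
  -> target ignites at step 8
Step 9: cell (0,0)='.' (+0 fires, +2 burnt)
  fire out at step 9

8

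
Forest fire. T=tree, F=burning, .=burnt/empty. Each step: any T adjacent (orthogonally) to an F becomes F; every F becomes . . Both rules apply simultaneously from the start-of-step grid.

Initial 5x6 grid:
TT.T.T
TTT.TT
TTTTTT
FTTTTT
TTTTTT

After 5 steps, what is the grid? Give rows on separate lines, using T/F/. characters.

Step 1: 3 trees catch fire, 1 burn out
  TT.T.T
  TTT.TT
  FTTTTT
  .FTTTT
  FTTTTT
Step 2: 4 trees catch fire, 3 burn out
  TT.T.T
  FTT.TT
  .FTTTT
  ..FTTT
  .FTTTT
Step 3: 5 trees catch fire, 4 burn out
  FT.T.T
  .FT.TT
  ..FTTT
  ...FTT
  ..FTTT
Step 4: 5 trees catch fire, 5 burn out
  .F.T.T
  ..F.TT
  ...FTT
  ....FT
  ...FTT
Step 5: 3 trees catch fire, 5 burn out
  ...T.T
  ....TT
  ....FT
  .....F
  ....FT

...T.T
....TT
....FT
.....F
....FT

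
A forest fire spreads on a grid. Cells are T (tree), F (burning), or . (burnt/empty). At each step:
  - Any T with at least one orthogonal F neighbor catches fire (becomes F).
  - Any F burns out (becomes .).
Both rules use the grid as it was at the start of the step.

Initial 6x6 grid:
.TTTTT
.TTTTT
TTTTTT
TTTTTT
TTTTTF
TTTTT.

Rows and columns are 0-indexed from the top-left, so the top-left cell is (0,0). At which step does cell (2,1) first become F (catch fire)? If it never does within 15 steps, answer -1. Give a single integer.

Step 1: cell (2,1)='T' (+2 fires, +1 burnt)
Step 2: cell (2,1)='T' (+4 fires, +2 burnt)
Step 3: cell (2,1)='T' (+5 fires, +4 burnt)
Step 4: cell (2,1)='T' (+6 fires, +5 burnt)
Step 5: cell (2,1)='T' (+6 fires, +6 burnt)
Step 6: cell (2,1)='F' (+5 fires, +6 burnt)
  -> target ignites at step 6
Step 7: cell (2,1)='.' (+3 fires, +5 burnt)
Step 8: cell (2,1)='.' (+1 fires, +3 burnt)
Step 9: cell (2,1)='.' (+0 fires, +1 burnt)
  fire out at step 9

6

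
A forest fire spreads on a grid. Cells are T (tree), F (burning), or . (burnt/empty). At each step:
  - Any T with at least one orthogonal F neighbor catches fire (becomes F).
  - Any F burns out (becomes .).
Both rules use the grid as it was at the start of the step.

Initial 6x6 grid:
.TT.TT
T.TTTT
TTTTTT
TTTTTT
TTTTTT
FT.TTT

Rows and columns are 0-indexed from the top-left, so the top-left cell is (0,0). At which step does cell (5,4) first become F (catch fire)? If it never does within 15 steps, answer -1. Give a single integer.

Step 1: cell (5,4)='T' (+2 fires, +1 burnt)
Step 2: cell (5,4)='T' (+2 fires, +2 burnt)
Step 3: cell (5,4)='T' (+3 fires, +2 burnt)
Step 4: cell (5,4)='T' (+4 fires, +3 burnt)
Step 5: cell (5,4)='T' (+4 fires, +4 burnt)
Step 6: cell (5,4)='F' (+5 fires, +4 burnt)
  -> target ignites at step 6
Step 7: cell (5,4)='.' (+5 fires, +5 burnt)
Step 8: cell (5,4)='.' (+3 fires, +5 burnt)
Step 9: cell (5,4)='.' (+2 fires, +3 burnt)
Step 10: cell (5,4)='.' (+1 fires, +2 burnt)
Step 11: cell (5,4)='.' (+0 fires, +1 burnt)
  fire out at step 11

6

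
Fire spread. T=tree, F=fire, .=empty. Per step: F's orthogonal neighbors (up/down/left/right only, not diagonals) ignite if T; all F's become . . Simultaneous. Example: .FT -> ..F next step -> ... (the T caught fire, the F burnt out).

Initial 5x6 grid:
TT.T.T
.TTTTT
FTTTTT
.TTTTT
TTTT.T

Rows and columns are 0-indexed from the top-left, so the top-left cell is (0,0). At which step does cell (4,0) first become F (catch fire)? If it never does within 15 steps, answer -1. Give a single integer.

Step 1: cell (4,0)='T' (+1 fires, +1 burnt)
Step 2: cell (4,0)='T' (+3 fires, +1 burnt)
Step 3: cell (4,0)='T' (+5 fires, +3 burnt)
Step 4: cell (4,0)='F' (+6 fires, +5 burnt)
  -> target ignites at step 4
Step 5: cell (4,0)='.' (+5 fires, +6 burnt)
Step 6: cell (4,0)='.' (+2 fires, +5 burnt)
Step 7: cell (4,0)='.' (+2 fires, +2 burnt)
Step 8: cell (4,0)='.' (+0 fires, +2 burnt)
  fire out at step 8

4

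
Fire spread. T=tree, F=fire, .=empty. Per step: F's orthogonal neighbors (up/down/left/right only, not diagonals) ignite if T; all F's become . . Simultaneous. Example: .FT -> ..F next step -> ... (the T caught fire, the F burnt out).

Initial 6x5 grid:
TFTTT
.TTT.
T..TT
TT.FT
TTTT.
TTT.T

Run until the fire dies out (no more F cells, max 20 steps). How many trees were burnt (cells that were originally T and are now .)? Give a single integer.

Step 1: +6 fires, +2 burnt (F count now 6)
Step 2: +5 fires, +6 burnt (F count now 5)
Step 3: +3 fires, +5 burnt (F count now 3)
Step 4: +3 fires, +3 burnt (F count now 3)
Step 5: +2 fires, +3 burnt (F count now 2)
Step 6: +1 fires, +2 burnt (F count now 1)
Step 7: +0 fires, +1 burnt (F count now 0)
Fire out after step 7
Initially T: 21, now '.': 29
Total burnt (originally-T cells now '.'): 20

Answer: 20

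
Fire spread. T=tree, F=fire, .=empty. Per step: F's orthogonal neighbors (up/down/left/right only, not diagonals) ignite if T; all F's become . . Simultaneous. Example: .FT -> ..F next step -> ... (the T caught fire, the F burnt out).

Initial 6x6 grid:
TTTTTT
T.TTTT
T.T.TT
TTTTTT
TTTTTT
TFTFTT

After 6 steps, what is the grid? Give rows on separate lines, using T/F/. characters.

Step 1: 5 trees catch fire, 2 burn out
  TTTTTT
  T.TTTT
  T.T.TT
  TTTTTT
  TFTFTT
  F.F.FT
Step 2: 6 trees catch fire, 5 burn out
  TTTTTT
  T.TTTT
  T.T.TT
  TFTFTT
  F.F.FT
  .....F
Step 3: 4 trees catch fire, 6 burn out
  TTTTTT
  T.TTTT
  T.T.TT
  F.F.FT
  .....F
  ......
Step 4: 4 trees catch fire, 4 burn out
  TTTTTT
  T.TTTT
  F.F.FT
  .....F
  ......
  ......
Step 5: 4 trees catch fire, 4 burn out
  TTTTTT
  F.FTFT
  .....F
  ......
  ......
  ......
Step 6: 5 trees catch fire, 4 burn out
  FTFTFT
  ...F.F
  ......
  ......
  ......
  ......

FTFTFT
...F.F
......
......
......
......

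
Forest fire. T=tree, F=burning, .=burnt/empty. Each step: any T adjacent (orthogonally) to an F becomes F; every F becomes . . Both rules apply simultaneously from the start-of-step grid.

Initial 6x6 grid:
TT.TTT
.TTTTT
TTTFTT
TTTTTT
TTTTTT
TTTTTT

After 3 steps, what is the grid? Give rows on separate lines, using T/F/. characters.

Step 1: 4 trees catch fire, 1 burn out
  TT.TTT
  .TTFTT
  TTF.FT
  TTTFTT
  TTTTTT
  TTTTTT
Step 2: 8 trees catch fire, 4 burn out
  TT.FTT
  .TF.FT
  TF...F
  TTF.FT
  TTTFTT
  TTTTTT
Step 3: 9 trees catch fire, 8 burn out
  TT..FT
  .F...F
  F.....
  TF...F
  TTF.FT
  TTTFTT

TT..FT
.F...F
F.....
TF...F
TTF.FT
TTTFTT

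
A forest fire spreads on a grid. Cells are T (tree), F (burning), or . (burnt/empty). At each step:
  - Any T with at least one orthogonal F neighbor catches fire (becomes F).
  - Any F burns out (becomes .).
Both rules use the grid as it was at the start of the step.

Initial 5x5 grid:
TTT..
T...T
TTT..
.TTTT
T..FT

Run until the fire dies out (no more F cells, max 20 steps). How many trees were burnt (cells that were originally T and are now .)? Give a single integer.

Answer: 12

Derivation:
Step 1: +2 fires, +1 burnt (F count now 2)
Step 2: +2 fires, +2 burnt (F count now 2)
Step 3: +2 fires, +2 burnt (F count now 2)
Step 4: +1 fires, +2 burnt (F count now 1)
Step 5: +1 fires, +1 burnt (F count now 1)
Step 6: +1 fires, +1 burnt (F count now 1)
Step 7: +1 fires, +1 burnt (F count now 1)
Step 8: +1 fires, +1 burnt (F count now 1)
Step 9: +1 fires, +1 burnt (F count now 1)
Step 10: +0 fires, +1 burnt (F count now 0)
Fire out after step 10
Initially T: 14, now '.': 23
Total burnt (originally-T cells now '.'): 12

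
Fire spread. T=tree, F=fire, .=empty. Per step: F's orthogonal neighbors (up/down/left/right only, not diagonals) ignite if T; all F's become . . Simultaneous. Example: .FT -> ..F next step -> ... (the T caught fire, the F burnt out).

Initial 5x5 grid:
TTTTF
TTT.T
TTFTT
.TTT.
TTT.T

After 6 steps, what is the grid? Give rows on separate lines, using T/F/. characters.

Step 1: 6 trees catch fire, 2 burn out
  TTTF.
  TTF.F
  TF.FT
  .TFT.
  TTT.T
Step 2: 7 trees catch fire, 6 burn out
  TTF..
  TF...
  F...F
  .F.F.
  TTF.T
Step 3: 3 trees catch fire, 7 burn out
  TF...
  F....
  .....
  .....
  TF..T
Step 4: 2 trees catch fire, 3 burn out
  F....
  .....
  .....
  .....
  F...T
Step 5: 0 trees catch fire, 2 burn out
  .....
  .....
  .....
  .....
  ....T
Step 6: 0 trees catch fire, 0 burn out
  .....
  .....
  .....
  .....
  ....T

.....
.....
.....
.....
....T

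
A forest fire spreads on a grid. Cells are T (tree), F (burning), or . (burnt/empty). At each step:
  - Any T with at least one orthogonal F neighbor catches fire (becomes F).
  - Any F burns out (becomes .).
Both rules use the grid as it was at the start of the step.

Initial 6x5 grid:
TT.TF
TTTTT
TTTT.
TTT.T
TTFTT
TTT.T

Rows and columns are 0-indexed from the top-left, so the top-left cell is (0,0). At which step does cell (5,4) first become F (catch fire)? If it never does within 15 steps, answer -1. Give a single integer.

Step 1: cell (5,4)='T' (+6 fires, +2 burnt)
Step 2: cell (5,4)='T' (+6 fires, +6 burnt)
Step 3: cell (5,4)='F' (+7 fires, +6 burnt)
  -> target ignites at step 3
Step 4: cell (5,4)='.' (+2 fires, +7 burnt)
Step 5: cell (5,4)='.' (+2 fires, +2 burnt)
Step 6: cell (5,4)='.' (+1 fires, +2 burnt)
Step 7: cell (5,4)='.' (+0 fires, +1 burnt)
  fire out at step 7

3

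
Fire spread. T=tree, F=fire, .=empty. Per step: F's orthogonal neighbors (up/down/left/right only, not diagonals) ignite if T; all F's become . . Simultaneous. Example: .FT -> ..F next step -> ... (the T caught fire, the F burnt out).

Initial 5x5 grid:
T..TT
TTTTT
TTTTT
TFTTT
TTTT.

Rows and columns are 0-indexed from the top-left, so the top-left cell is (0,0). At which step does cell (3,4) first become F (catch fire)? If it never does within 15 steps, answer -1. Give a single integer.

Step 1: cell (3,4)='T' (+4 fires, +1 burnt)
Step 2: cell (3,4)='T' (+6 fires, +4 burnt)
Step 3: cell (3,4)='F' (+5 fires, +6 burnt)
  -> target ignites at step 3
Step 4: cell (3,4)='.' (+3 fires, +5 burnt)
Step 5: cell (3,4)='.' (+2 fires, +3 burnt)
Step 6: cell (3,4)='.' (+1 fires, +2 burnt)
Step 7: cell (3,4)='.' (+0 fires, +1 burnt)
  fire out at step 7

3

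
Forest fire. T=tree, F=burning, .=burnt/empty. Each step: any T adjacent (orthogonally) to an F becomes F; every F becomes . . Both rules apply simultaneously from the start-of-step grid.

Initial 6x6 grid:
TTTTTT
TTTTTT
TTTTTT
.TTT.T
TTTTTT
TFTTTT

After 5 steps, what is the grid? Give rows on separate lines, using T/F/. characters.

Step 1: 3 trees catch fire, 1 burn out
  TTTTTT
  TTTTTT
  TTTTTT
  .TTT.T
  TFTTTT
  F.FTTT
Step 2: 4 trees catch fire, 3 burn out
  TTTTTT
  TTTTTT
  TTTTTT
  .FTT.T
  F.FTTT
  ...FTT
Step 3: 4 trees catch fire, 4 burn out
  TTTTTT
  TTTTTT
  TFTTTT
  ..FT.T
  ...FTT
  ....FT
Step 4: 6 trees catch fire, 4 burn out
  TTTTTT
  TFTTTT
  F.FTTT
  ...F.T
  ....FT
  .....F
Step 5: 5 trees catch fire, 6 burn out
  TFTTTT
  F.FTTT
  ...FTT
  .....T
  .....F
  ......

TFTTTT
F.FTTT
...FTT
.....T
.....F
......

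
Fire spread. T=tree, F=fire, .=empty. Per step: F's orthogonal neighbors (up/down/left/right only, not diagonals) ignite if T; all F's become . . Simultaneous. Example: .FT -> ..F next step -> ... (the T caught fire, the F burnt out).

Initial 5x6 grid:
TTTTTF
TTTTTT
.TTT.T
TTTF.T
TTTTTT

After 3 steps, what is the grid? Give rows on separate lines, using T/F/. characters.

Step 1: 5 trees catch fire, 2 burn out
  TTTTF.
  TTTTTF
  .TTF.T
  TTF..T
  TTTFTT
Step 2: 8 trees catch fire, 5 burn out
  TTTF..
  TTTFF.
  .TF..F
  TF...T
  TTF.FT
Step 3: 7 trees catch fire, 8 burn out
  TTF...
  TTF...
  .F....
  F....F
  TF...F

TTF...
TTF...
.F....
F....F
TF...F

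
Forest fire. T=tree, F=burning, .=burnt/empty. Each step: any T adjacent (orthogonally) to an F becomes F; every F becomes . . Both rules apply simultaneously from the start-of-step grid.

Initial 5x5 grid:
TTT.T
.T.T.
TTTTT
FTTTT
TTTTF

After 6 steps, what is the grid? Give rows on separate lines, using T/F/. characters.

Step 1: 5 trees catch fire, 2 burn out
  TTT.T
  .T.T.
  FTTTT
  .FTTF
  FTTF.
Step 2: 6 trees catch fire, 5 burn out
  TTT.T
  .T.T.
  .FTTF
  ..FF.
  .FF..
Step 3: 3 trees catch fire, 6 burn out
  TTT.T
  .F.T.
  ..FF.
  .....
  .....
Step 4: 2 trees catch fire, 3 burn out
  TFT.T
  ...F.
  .....
  .....
  .....
Step 5: 2 trees catch fire, 2 burn out
  F.F.T
  .....
  .....
  .....
  .....
Step 6: 0 trees catch fire, 2 burn out
  ....T
  .....
  .....
  .....
  .....

....T
.....
.....
.....
.....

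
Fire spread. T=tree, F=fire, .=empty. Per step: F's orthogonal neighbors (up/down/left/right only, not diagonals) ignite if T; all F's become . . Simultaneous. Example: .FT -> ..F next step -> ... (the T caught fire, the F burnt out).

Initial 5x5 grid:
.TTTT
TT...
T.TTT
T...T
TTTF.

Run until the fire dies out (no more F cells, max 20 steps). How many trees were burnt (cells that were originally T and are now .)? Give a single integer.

Step 1: +1 fires, +1 burnt (F count now 1)
Step 2: +1 fires, +1 burnt (F count now 1)
Step 3: +1 fires, +1 burnt (F count now 1)
Step 4: +1 fires, +1 burnt (F count now 1)
Step 5: +1 fires, +1 burnt (F count now 1)
Step 6: +1 fires, +1 burnt (F count now 1)
Step 7: +1 fires, +1 burnt (F count now 1)
Step 8: +1 fires, +1 burnt (F count now 1)
Step 9: +1 fires, +1 burnt (F count now 1)
Step 10: +1 fires, +1 burnt (F count now 1)
Step 11: +1 fires, +1 burnt (F count now 1)
Step 12: +0 fires, +1 burnt (F count now 0)
Fire out after step 12
Initially T: 15, now '.': 21
Total burnt (originally-T cells now '.'): 11

Answer: 11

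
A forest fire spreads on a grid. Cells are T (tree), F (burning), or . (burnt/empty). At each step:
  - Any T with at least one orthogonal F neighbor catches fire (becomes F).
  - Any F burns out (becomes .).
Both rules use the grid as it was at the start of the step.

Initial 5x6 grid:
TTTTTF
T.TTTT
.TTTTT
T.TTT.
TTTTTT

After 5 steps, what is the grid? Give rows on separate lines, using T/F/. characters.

Step 1: 2 trees catch fire, 1 burn out
  TTTTF.
  T.TTTF
  .TTTTT
  T.TTT.
  TTTTTT
Step 2: 3 trees catch fire, 2 burn out
  TTTF..
  T.TTF.
  .TTTTF
  T.TTT.
  TTTTTT
Step 3: 3 trees catch fire, 3 burn out
  TTF...
  T.TF..
  .TTTF.
  T.TTT.
  TTTTTT
Step 4: 4 trees catch fire, 3 burn out
  TF....
  T.F...
  .TTF..
  T.TTF.
  TTTTTT
Step 5: 4 trees catch fire, 4 burn out
  F.....
  T.....
  .TF...
  T.TF..
  TTTTFT

F.....
T.....
.TF...
T.TF..
TTTTFT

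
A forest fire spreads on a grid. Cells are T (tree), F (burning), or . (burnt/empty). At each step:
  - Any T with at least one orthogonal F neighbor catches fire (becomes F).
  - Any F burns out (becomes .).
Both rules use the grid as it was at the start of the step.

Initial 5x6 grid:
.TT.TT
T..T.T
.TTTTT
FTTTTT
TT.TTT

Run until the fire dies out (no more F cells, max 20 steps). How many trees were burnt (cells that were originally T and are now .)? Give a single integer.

Answer: 19

Derivation:
Step 1: +2 fires, +1 burnt (F count now 2)
Step 2: +3 fires, +2 burnt (F count now 3)
Step 3: +2 fires, +3 burnt (F count now 2)
Step 4: +3 fires, +2 burnt (F count now 3)
Step 5: +4 fires, +3 burnt (F count now 4)
Step 6: +2 fires, +4 burnt (F count now 2)
Step 7: +1 fires, +2 burnt (F count now 1)
Step 8: +1 fires, +1 burnt (F count now 1)
Step 9: +1 fires, +1 burnt (F count now 1)
Step 10: +0 fires, +1 burnt (F count now 0)
Fire out after step 10
Initially T: 22, now '.': 27
Total burnt (originally-T cells now '.'): 19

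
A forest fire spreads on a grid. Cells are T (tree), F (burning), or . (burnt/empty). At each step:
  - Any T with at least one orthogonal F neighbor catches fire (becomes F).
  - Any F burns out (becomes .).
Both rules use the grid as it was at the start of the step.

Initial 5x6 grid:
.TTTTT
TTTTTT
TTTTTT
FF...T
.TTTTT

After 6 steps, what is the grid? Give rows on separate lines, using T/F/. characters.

Step 1: 3 trees catch fire, 2 burn out
  .TTTTT
  TTTTTT
  FFTTTT
  .....T
  .FTTTT
Step 2: 4 trees catch fire, 3 burn out
  .TTTTT
  FFTTTT
  ..FTTT
  .....T
  ..FTTT
Step 3: 4 trees catch fire, 4 burn out
  .FTTTT
  ..FTTT
  ...FTT
  .....T
  ...FTT
Step 4: 4 trees catch fire, 4 burn out
  ..FTTT
  ...FTT
  ....FT
  .....T
  ....FT
Step 5: 4 trees catch fire, 4 burn out
  ...FTT
  ....FT
  .....F
  .....T
  .....F
Step 6: 3 trees catch fire, 4 burn out
  ....FT
  .....F
  ......
  .....F
  ......

....FT
.....F
......
.....F
......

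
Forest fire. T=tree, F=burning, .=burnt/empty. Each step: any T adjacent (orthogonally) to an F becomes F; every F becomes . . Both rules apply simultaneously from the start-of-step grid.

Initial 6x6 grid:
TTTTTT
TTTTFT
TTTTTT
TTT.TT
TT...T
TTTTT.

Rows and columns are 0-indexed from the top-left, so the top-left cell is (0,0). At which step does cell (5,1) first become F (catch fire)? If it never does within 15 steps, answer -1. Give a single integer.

Step 1: cell (5,1)='T' (+4 fires, +1 burnt)
Step 2: cell (5,1)='T' (+6 fires, +4 burnt)
Step 3: cell (5,1)='T' (+4 fires, +6 burnt)
Step 4: cell (5,1)='T' (+5 fires, +4 burnt)
Step 5: cell (5,1)='T' (+3 fires, +5 burnt)
Step 6: cell (5,1)='T' (+2 fires, +3 burnt)
Step 7: cell (5,1)='F' (+2 fires, +2 burnt)
  -> target ignites at step 7
Step 8: cell (5,1)='.' (+2 fires, +2 burnt)
Step 9: cell (5,1)='.' (+1 fires, +2 burnt)
Step 10: cell (5,1)='.' (+1 fires, +1 burnt)
Step 11: cell (5,1)='.' (+0 fires, +1 burnt)
  fire out at step 11

7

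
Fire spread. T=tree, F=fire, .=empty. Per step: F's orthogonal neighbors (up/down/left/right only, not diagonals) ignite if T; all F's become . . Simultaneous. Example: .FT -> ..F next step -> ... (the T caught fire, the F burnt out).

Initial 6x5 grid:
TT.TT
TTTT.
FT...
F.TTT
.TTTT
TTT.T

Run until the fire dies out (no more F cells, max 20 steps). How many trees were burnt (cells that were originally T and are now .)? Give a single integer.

Step 1: +2 fires, +2 burnt (F count now 2)
Step 2: +2 fires, +2 burnt (F count now 2)
Step 3: +2 fires, +2 burnt (F count now 2)
Step 4: +1 fires, +2 burnt (F count now 1)
Step 5: +1 fires, +1 burnt (F count now 1)
Step 6: +1 fires, +1 burnt (F count now 1)
Step 7: +0 fires, +1 burnt (F count now 0)
Fire out after step 7
Initially T: 20, now '.': 19
Total burnt (originally-T cells now '.'): 9

Answer: 9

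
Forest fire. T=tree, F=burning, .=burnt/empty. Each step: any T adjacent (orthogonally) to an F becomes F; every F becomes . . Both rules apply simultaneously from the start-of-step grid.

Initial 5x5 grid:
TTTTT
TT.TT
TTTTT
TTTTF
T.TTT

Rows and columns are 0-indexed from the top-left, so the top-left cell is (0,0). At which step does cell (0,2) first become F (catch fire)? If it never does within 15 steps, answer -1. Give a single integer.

Step 1: cell (0,2)='T' (+3 fires, +1 burnt)
Step 2: cell (0,2)='T' (+4 fires, +3 burnt)
Step 3: cell (0,2)='T' (+5 fires, +4 burnt)
Step 4: cell (0,2)='T' (+3 fires, +5 burnt)
Step 5: cell (0,2)='F' (+4 fires, +3 burnt)
  -> target ignites at step 5
Step 6: cell (0,2)='.' (+2 fires, +4 burnt)
Step 7: cell (0,2)='.' (+1 fires, +2 burnt)
Step 8: cell (0,2)='.' (+0 fires, +1 burnt)
  fire out at step 8

5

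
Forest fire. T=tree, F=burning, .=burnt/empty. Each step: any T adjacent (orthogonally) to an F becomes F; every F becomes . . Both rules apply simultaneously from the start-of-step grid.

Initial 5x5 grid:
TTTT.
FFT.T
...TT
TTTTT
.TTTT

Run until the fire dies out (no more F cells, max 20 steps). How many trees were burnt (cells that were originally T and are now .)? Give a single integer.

Answer: 5

Derivation:
Step 1: +3 fires, +2 burnt (F count now 3)
Step 2: +1 fires, +3 burnt (F count now 1)
Step 3: +1 fires, +1 burnt (F count now 1)
Step 4: +0 fires, +1 burnt (F count now 0)
Fire out after step 4
Initially T: 17, now '.': 13
Total burnt (originally-T cells now '.'): 5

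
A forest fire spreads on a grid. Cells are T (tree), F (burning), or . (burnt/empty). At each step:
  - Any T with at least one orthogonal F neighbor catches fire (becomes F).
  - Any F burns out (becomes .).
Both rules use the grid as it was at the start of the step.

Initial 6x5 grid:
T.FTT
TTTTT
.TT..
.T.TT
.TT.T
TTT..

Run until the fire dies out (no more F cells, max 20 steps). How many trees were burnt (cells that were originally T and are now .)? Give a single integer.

Answer: 16

Derivation:
Step 1: +2 fires, +1 burnt (F count now 2)
Step 2: +4 fires, +2 burnt (F count now 4)
Step 3: +3 fires, +4 burnt (F count now 3)
Step 4: +2 fires, +3 burnt (F count now 2)
Step 5: +1 fires, +2 burnt (F count now 1)
Step 6: +2 fires, +1 burnt (F count now 2)
Step 7: +2 fires, +2 burnt (F count now 2)
Step 8: +0 fires, +2 burnt (F count now 0)
Fire out after step 8
Initially T: 19, now '.': 27
Total burnt (originally-T cells now '.'): 16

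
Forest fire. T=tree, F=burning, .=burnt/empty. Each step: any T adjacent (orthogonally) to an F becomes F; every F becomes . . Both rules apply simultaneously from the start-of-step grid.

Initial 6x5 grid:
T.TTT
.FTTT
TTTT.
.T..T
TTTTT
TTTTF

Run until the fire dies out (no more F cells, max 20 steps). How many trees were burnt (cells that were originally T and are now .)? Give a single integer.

Answer: 21

Derivation:
Step 1: +4 fires, +2 burnt (F count now 4)
Step 2: +8 fires, +4 burnt (F count now 8)
Step 3: +6 fires, +8 burnt (F count now 6)
Step 4: +3 fires, +6 burnt (F count now 3)
Step 5: +0 fires, +3 burnt (F count now 0)
Fire out after step 5
Initially T: 22, now '.': 29
Total burnt (originally-T cells now '.'): 21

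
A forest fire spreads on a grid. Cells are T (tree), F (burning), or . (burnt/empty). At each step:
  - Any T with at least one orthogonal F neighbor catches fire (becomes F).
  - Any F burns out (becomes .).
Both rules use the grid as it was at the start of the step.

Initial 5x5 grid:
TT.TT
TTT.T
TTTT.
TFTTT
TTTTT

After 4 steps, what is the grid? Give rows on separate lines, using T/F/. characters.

Step 1: 4 trees catch fire, 1 burn out
  TT.TT
  TTT.T
  TFTT.
  F.FTT
  TFTTT
Step 2: 6 trees catch fire, 4 burn out
  TT.TT
  TFT.T
  F.FT.
  ...FT
  F.FTT
Step 3: 6 trees catch fire, 6 burn out
  TF.TT
  F.F.T
  ...F.
  ....F
  ...FT
Step 4: 2 trees catch fire, 6 burn out
  F..TT
  ....T
  .....
  .....
  ....F

F..TT
....T
.....
.....
....F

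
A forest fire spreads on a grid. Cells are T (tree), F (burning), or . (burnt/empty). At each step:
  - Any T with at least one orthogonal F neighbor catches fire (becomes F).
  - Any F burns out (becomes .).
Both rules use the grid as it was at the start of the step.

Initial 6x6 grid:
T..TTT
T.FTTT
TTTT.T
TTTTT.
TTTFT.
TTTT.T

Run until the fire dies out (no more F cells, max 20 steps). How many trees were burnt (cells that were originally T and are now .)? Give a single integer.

Answer: 26

Derivation:
Step 1: +6 fires, +2 burnt (F count now 6)
Step 2: +8 fires, +6 burnt (F count now 8)
Step 3: +6 fires, +8 burnt (F count now 6)
Step 4: +5 fires, +6 burnt (F count now 5)
Step 5: +1 fires, +5 burnt (F count now 1)
Step 6: +0 fires, +1 burnt (F count now 0)
Fire out after step 6
Initially T: 27, now '.': 35
Total burnt (originally-T cells now '.'): 26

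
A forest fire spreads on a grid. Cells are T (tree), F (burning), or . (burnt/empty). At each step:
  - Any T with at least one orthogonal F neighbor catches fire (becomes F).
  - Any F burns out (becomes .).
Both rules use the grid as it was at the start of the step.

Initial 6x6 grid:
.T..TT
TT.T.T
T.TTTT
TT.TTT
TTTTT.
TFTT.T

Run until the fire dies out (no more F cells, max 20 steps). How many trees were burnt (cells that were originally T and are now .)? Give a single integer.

Answer: 25

Derivation:
Step 1: +3 fires, +1 burnt (F count now 3)
Step 2: +4 fires, +3 burnt (F count now 4)
Step 3: +2 fires, +4 burnt (F count now 2)
Step 4: +3 fires, +2 burnt (F count now 3)
Step 5: +3 fires, +3 burnt (F count now 3)
Step 6: +5 fires, +3 burnt (F count now 5)
Step 7: +2 fires, +5 burnt (F count now 2)
Step 8: +1 fires, +2 burnt (F count now 1)
Step 9: +1 fires, +1 burnt (F count now 1)
Step 10: +1 fires, +1 burnt (F count now 1)
Step 11: +0 fires, +1 burnt (F count now 0)
Fire out after step 11
Initially T: 26, now '.': 35
Total burnt (originally-T cells now '.'): 25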